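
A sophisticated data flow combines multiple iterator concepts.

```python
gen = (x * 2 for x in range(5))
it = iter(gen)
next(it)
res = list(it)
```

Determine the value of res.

Step 1: Generator produces [0, 2, 4, 6, 8].
Step 2: next(it) consumes first element (0).
Step 3: list(it) collects remaining: [2, 4, 6, 8].
Therefore res = [2, 4, 6, 8].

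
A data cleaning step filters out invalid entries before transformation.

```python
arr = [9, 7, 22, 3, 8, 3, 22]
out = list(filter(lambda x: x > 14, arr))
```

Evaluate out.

Step 1: Filter elements > 14:
  9: removed
  7: removed
  22: kept
  3: removed
  8: removed
  3: removed
  22: kept
Therefore out = [22, 22].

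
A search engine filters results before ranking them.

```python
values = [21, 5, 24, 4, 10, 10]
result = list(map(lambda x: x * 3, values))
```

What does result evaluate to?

Step 1: Apply lambda x: x * 3 to each element:
  21 -> 63
  5 -> 15
  24 -> 72
  4 -> 12
  10 -> 30
  10 -> 30
Therefore result = [63, 15, 72, 12, 30, 30].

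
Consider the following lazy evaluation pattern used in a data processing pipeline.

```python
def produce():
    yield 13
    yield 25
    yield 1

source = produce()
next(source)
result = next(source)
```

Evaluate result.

Step 1: produce() creates a generator.
Step 2: next(source) yields 13 (consumed and discarded).
Step 3: next(source) yields 25, assigned to result.
Therefore result = 25.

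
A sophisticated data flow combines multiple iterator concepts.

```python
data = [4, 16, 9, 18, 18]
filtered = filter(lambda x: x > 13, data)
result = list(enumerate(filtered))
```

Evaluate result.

Step 1: Filter [4, 16, 9, 18, 18] for > 13: [16, 18, 18].
Step 2: enumerate re-indexes from 0: [(0, 16), (1, 18), (2, 18)].
Therefore result = [(0, 16), (1, 18), (2, 18)].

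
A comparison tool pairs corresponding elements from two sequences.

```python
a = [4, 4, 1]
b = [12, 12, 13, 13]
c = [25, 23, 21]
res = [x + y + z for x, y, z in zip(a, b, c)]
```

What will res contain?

Step 1: zip three lists (truncates to shortest, len=3):
  4 + 12 + 25 = 41
  4 + 12 + 23 = 39
  1 + 13 + 21 = 35
Therefore res = [41, 39, 35].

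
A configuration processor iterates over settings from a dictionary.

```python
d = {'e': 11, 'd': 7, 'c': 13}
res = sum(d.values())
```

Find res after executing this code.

Step 1: d.values() = [11, 7, 13].
Step 2: sum = 31.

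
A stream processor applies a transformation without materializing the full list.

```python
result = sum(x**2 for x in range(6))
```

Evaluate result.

Step 1: Compute x**2 for each x in range(6):
  x=0: 0**2 = 0
  x=1: 1**2 = 1
  x=2: 2**2 = 4
  x=3: 3**2 = 9
  x=4: 4**2 = 16
  x=5: 5**2 = 25
Step 2: sum = 0 + 1 + 4 + 9 + 16 + 25 = 55.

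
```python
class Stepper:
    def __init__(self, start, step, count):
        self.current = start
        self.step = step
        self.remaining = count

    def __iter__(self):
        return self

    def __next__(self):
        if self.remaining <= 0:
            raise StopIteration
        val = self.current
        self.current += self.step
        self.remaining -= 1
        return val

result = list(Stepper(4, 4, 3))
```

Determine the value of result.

Step 1: Stepper starts at 4, increments by 4, for 3 steps:
  Yield 4, then current += 4
  Yield 8, then current += 4
  Yield 12, then current += 4
Therefore result = [4, 8, 12].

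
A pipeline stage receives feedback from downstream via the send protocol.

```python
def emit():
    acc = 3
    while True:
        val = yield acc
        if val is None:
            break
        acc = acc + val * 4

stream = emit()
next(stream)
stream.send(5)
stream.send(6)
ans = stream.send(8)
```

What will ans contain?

Step 1: next() -> yield acc=3.
Step 2: send(5) -> val=5, acc = 3 + 5*4 = 23, yield 23.
Step 3: send(6) -> val=6, acc = 23 + 6*4 = 47, yield 47.
Step 4: send(8) -> val=8, acc = 47 + 8*4 = 79, yield 79.
Therefore ans = 79.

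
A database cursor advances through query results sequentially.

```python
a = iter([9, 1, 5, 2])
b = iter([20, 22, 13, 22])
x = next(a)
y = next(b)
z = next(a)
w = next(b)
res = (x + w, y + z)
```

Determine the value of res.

Step 1: a iterates [9, 1, 5, 2], b iterates [20, 22, 13, 22].
Step 2: x = next(a) = 9, y = next(b) = 20.
Step 3: z = next(a) = 1, w = next(b) = 22.
Step 4: res = (9 + 22, 20 + 1) = (31, 21).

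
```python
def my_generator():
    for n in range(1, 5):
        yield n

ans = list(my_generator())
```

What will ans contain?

Step 1: The generator yields each value from range(1, 5).
Step 2: list() consumes all yields: [1, 2, 3, 4].
Therefore ans = [1, 2, 3, 4].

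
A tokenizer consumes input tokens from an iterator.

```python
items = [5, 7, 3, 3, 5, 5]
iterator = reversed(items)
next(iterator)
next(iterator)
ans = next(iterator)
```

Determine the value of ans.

Step 1: reversed([5, 7, 3, 3, 5, 5]) gives iterator: [5, 5, 3, 3, 7, 5].
Step 2: First next() = 5, second next() = 5.
Step 3: Third next() = 3.
Therefore ans = 3.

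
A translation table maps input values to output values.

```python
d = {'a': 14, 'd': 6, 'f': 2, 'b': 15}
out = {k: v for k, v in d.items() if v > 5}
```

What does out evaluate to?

Step 1: Filter items where value > 5:
  'a': 14 > 5: kept
  'd': 6 > 5: kept
  'f': 2 <= 5: removed
  'b': 15 > 5: kept
Therefore out = {'a': 14, 'd': 6, 'b': 15}.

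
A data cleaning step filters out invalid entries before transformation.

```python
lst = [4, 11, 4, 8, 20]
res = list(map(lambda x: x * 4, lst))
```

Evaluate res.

Step 1: Apply lambda x: x * 4 to each element:
  4 -> 16
  11 -> 44
  4 -> 16
  8 -> 32
  20 -> 80
Therefore res = [16, 44, 16, 32, 80].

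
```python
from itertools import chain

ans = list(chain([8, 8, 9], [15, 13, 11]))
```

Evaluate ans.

Step 1: chain() concatenates iterables: [8, 8, 9] + [15, 13, 11].
Therefore ans = [8, 8, 9, 15, 13, 11].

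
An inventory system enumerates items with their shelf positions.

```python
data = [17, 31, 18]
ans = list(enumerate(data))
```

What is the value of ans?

Step 1: enumerate pairs each element with its index:
  (0, 17)
  (1, 31)
  (2, 18)
Therefore ans = [(0, 17), (1, 31), (2, 18)].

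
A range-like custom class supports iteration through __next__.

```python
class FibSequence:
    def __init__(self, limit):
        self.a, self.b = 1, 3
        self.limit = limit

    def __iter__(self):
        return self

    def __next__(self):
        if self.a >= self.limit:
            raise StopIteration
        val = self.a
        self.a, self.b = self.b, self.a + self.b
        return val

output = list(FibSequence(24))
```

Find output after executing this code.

Step 1: Fibonacci-like sequence (a=1, b=3) until >= 24:
  Yield 1, then a,b = 3,4
  Yield 3, then a,b = 4,7
  Yield 4, then a,b = 7,11
  Yield 7, then a,b = 11,18
  Yield 11, then a,b = 18,29
  Yield 18, then a,b = 29,47
Step 2: 29 >= 24, stop.
Therefore output = [1, 3, 4, 7, 11, 18].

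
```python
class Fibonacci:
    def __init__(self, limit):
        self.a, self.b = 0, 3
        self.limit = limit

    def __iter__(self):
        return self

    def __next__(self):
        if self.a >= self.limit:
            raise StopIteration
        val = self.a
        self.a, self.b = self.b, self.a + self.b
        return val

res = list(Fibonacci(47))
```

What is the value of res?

Step 1: Fibonacci-like sequence (a=0, b=3) until >= 47:
  Yield 0, then a,b = 3,3
  Yield 3, then a,b = 3,6
  Yield 3, then a,b = 6,9
  Yield 6, then a,b = 9,15
  Yield 9, then a,b = 15,24
  Yield 15, then a,b = 24,39
  Yield 24, then a,b = 39,63
  Yield 39, then a,b = 63,102
Step 2: 63 >= 47, stop.
Therefore res = [0, 3, 3, 6, 9, 15, 24, 39].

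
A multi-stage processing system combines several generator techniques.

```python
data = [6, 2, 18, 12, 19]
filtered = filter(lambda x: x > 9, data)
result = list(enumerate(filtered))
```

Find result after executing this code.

Step 1: Filter [6, 2, 18, 12, 19] for > 9: [18, 12, 19].
Step 2: enumerate re-indexes from 0: [(0, 18), (1, 12), (2, 19)].
Therefore result = [(0, 18), (1, 12), (2, 19)].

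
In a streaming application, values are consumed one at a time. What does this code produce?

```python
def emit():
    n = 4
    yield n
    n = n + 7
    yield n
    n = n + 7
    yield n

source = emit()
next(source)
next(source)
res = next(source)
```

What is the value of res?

Step 1: Trace through generator execution:
  Yield 1: n starts at 4, yield 4
  Yield 2: n = 4 + 7 = 11, yield 11
  Yield 3: n = 11 + 7 = 18, yield 18
Step 2: First next() gets 4, second next() gets the second value, third next() yields 18.
Therefore res = 18.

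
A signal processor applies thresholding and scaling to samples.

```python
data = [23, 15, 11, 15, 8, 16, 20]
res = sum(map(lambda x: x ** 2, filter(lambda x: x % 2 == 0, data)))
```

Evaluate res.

Step 1: Filter even numbers from [23, 15, 11, 15, 8, 16, 20]: [8, 16, 20]
Step 2: Square each: [64, 256, 400]
Step 3: Sum = 720.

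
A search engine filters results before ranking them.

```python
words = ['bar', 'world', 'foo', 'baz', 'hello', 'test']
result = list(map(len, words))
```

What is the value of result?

Step 1: Map len() to each word:
  'bar' -> 3
  'world' -> 5
  'foo' -> 3
  'baz' -> 3
  'hello' -> 5
  'test' -> 4
Therefore result = [3, 5, 3, 3, 5, 4].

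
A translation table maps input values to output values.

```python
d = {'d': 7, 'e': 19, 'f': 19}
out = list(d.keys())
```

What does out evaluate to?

Step 1: d.keys() returns the dictionary keys in insertion order.
Therefore out = ['d', 'e', 'f'].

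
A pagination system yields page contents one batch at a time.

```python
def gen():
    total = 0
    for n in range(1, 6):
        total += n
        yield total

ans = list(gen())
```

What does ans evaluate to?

Step 1: Generator accumulates running sum:
  n=1: total = 1, yield 1
  n=2: total = 3, yield 3
  n=3: total = 6, yield 6
  n=4: total = 10, yield 10
  n=5: total = 15, yield 15
Therefore ans = [1, 3, 6, 10, 15].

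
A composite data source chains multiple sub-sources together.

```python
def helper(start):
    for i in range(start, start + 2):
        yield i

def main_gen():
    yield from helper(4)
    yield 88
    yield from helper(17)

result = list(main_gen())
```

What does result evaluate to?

Step 1: main_gen() delegates to helper(4):
  yield 4
  yield 5
Step 2: yield 88
Step 3: Delegates to helper(17):
  yield 17
  yield 18
Therefore result = [4, 5, 88, 17, 18].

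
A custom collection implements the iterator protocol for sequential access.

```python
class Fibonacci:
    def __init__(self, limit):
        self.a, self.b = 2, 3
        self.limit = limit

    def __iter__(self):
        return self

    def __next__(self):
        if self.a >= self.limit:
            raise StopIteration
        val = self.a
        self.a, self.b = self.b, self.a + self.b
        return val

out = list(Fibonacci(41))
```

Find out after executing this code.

Step 1: Fibonacci-like sequence (a=2, b=3) until >= 41:
  Yield 2, then a,b = 3,5
  Yield 3, then a,b = 5,8
  Yield 5, then a,b = 8,13
  Yield 8, then a,b = 13,21
  Yield 13, then a,b = 21,34
  Yield 21, then a,b = 34,55
  Yield 34, then a,b = 55,89
Step 2: 55 >= 41, stop.
Therefore out = [2, 3, 5, 8, 13, 21, 34].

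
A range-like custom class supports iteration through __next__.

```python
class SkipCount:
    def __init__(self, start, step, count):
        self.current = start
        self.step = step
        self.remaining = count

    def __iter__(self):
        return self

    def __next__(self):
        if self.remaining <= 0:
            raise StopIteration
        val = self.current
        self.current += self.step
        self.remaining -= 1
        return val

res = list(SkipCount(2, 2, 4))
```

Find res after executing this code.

Step 1: SkipCount starts at 2, increments by 2, for 4 steps:
  Yield 2, then current += 2
  Yield 4, then current += 2
  Yield 6, then current += 2
  Yield 8, then current += 2
Therefore res = [2, 4, 6, 8].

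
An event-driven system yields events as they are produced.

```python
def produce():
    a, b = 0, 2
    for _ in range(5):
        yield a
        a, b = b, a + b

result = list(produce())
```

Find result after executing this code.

Step 1: Fibonacci-like sequence starting with a=0, b=2:
  Iteration 1: yield a=0, then a,b = 2,2
  Iteration 2: yield a=2, then a,b = 2,4
  Iteration 3: yield a=2, then a,b = 4,6
  Iteration 4: yield a=4, then a,b = 6,10
  Iteration 5: yield a=6, then a,b = 10,16
Therefore result = [0, 2, 2, 4, 6].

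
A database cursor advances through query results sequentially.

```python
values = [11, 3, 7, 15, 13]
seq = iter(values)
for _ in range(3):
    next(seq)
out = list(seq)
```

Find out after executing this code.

Step 1: Create iterator over [11, 3, 7, 15, 13].
Step 2: Advance 3 positions (consuming [11, 3, 7]).
Step 3: list() collects remaining elements: [15, 13].
Therefore out = [15, 13].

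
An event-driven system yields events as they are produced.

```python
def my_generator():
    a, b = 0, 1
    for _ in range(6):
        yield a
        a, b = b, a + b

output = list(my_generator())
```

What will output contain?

Step 1: Fibonacci-like sequence starting with a=0, b=1:
  Iteration 1: yield a=0, then a,b = 1,1
  Iteration 2: yield a=1, then a,b = 1,2
  Iteration 3: yield a=1, then a,b = 2,3
  Iteration 4: yield a=2, then a,b = 3,5
  Iteration 5: yield a=3, then a,b = 5,8
  Iteration 6: yield a=5, then a,b = 8,13
Therefore output = [0, 1, 1, 2, 3, 5].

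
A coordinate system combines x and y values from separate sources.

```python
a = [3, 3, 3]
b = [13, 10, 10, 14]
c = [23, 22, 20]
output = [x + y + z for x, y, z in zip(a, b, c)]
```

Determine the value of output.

Step 1: zip three lists (truncates to shortest, len=3):
  3 + 13 + 23 = 39
  3 + 10 + 22 = 35
  3 + 10 + 20 = 33
Therefore output = [39, 35, 33].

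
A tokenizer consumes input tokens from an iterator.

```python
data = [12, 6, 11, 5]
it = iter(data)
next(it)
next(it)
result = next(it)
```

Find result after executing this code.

Step 1: Create iterator over [12, 6, 11, 5].
Step 2: next() consumes 12.
Step 3: next() consumes 6.
Step 4: next() returns 11.
Therefore result = 11.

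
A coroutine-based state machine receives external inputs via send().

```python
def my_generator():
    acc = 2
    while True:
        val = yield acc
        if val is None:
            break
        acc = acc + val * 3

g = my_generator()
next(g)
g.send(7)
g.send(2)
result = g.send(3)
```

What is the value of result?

Step 1: next() -> yield acc=2.
Step 2: send(7) -> val=7, acc = 2 + 7*3 = 23, yield 23.
Step 3: send(2) -> val=2, acc = 23 + 2*3 = 29, yield 29.
Step 4: send(3) -> val=3, acc = 29 + 3*3 = 38, yield 38.
Therefore result = 38.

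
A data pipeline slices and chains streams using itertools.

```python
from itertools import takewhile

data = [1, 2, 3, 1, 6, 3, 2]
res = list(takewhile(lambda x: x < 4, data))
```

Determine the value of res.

Step 1: takewhile stops at first element >= 4:
  1 < 4: take
  2 < 4: take
  3 < 4: take
  1 < 4: take
  6 >= 4: stop
Therefore res = [1, 2, 3, 1].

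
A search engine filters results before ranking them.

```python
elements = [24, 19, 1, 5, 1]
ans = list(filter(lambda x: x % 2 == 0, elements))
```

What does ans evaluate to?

Step 1: Filter elements divisible by 2:
  24 % 2 = 0: kept
  19 % 2 = 1: removed
  1 % 2 = 1: removed
  5 % 2 = 1: removed
  1 % 2 = 1: removed
Therefore ans = [24].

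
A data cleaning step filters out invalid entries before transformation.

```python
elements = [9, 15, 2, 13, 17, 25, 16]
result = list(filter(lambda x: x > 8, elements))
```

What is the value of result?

Step 1: Filter elements > 8:
  9: kept
  15: kept
  2: removed
  13: kept
  17: kept
  25: kept
  16: kept
Therefore result = [9, 15, 13, 17, 25, 16].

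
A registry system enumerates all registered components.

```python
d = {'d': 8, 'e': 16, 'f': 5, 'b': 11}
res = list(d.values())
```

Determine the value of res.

Step 1: d.values() returns the dictionary values in insertion order.
Therefore res = [8, 16, 5, 11].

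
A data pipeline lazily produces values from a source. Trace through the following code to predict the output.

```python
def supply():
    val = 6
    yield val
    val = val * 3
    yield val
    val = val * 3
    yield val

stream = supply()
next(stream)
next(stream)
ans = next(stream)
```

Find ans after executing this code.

Step 1: Trace through generator execution:
  Yield 1: val starts at 6, yield 6
  Yield 2: val = 6 * 3 = 18, yield 18
  Yield 3: val = 18 * 3 = 54, yield 54
Step 2: First next() gets 6, second next() gets the second value, third next() yields 54.
Therefore ans = 54.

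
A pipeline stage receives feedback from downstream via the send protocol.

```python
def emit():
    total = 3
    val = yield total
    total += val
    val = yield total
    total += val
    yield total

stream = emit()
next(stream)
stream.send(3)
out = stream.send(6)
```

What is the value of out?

Step 1: next() -> yield total=3.
Step 2: send(3) -> val=3, total = 3+3 = 6, yield 6.
Step 3: send(6) -> val=6, total = 6+6 = 12, yield 12.
Therefore out = 12.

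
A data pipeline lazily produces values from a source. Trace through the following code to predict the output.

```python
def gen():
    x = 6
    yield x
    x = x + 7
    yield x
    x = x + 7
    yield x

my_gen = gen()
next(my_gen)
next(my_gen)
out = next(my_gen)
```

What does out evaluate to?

Step 1: Trace through generator execution:
  Yield 1: x starts at 6, yield 6
  Yield 2: x = 6 + 7 = 13, yield 13
  Yield 3: x = 13 + 7 = 20, yield 20
Step 2: First next() gets 6, second next() gets the second value, third next() yields 20.
Therefore out = 20.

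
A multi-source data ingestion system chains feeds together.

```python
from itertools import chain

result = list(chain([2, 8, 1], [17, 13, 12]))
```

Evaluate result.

Step 1: chain() concatenates iterables: [2, 8, 1] + [17, 13, 12].
Therefore result = [2, 8, 1, 17, 13, 12].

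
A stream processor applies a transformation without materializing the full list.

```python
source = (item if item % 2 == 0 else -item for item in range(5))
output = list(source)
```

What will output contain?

Step 1: For each item in range(5), yield item if even, else -item:
  item=0: even, yield 0
  item=1: odd, yield -1
  item=2: even, yield 2
  item=3: odd, yield -3
  item=4: even, yield 4
Therefore output = [0, -1, 2, -3, 4].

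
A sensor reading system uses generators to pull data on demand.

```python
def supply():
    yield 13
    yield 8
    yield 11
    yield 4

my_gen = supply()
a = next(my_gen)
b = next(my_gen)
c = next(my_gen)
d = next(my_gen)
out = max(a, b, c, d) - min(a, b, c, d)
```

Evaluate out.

Step 1: Create generator and consume all values:
  a = next(my_gen) = 13
  b = next(my_gen) = 8
  c = next(my_gen) = 11
  d = next(my_gen) = 4
Step 2: max = 13, min = 4, out = 13 - 4 = 9.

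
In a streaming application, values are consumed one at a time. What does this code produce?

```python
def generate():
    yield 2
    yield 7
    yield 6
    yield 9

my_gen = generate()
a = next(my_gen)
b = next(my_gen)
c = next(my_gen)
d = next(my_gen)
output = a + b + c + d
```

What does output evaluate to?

Step 1: Create generator and consume all values:
  a = next(my_gen) = 2
  b = next(my_gen) = 7
  c = next(my_gen) = 6
  d = next(my_gen) = 9
Step 2: output = 2 + 7 + 6 + 9 = 24.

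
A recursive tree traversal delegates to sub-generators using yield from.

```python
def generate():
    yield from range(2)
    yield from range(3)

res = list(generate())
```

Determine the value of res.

Step 1: Trace yields in order:
  yield 0
  yield 1
  yield 0
  yield 1
  yield 2
Therefore res = [0, 1, 0, 1, 2].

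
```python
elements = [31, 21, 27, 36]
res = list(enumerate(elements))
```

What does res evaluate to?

Step 1: enumerate pairs each element with its index:
  (0, 31)
  (1, 21)
  (2, 27)
  (3, 36)
Therefore res = [(0, 31), (1, 21), (2, 27), (3, 36)].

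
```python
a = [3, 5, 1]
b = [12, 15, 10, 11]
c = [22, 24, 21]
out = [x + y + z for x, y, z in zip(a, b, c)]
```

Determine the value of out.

Step 1: zip three lists (truncates to shortest, len=3):
  3 + 12 + 22 = 37
  5 + 15 + 24 = 44
  1 + 10 + 21 = 32
Therefore out = [37, 44, 32].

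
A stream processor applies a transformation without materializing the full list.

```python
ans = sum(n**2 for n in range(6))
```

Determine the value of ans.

Step 1: Compute n**2 for each n in range(6):
  n=0: 0**2 = 0
  n=1: 1**2 = 1
  n=2: 2**2 = 4
  n=3: 3**2 = 9
  n=4: 4**2 = 16
  n=5: 5**2 = 25
Step 2: sum = 0 + 1 + 4 + 9 + 16 + 25 = 55.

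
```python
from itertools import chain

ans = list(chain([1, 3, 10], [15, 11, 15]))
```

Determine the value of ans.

Step 1: chain() concatenates iterables: [1, 3, 10] + [15, 11, 15].
Therefore ans = [1, 3, 10, 15, 11, 15].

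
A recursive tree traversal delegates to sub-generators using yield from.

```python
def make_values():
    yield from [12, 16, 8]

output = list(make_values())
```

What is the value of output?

Step 1: yield from delegates to the iterable, yielding each element.
Step 2: Collected values: [12, 16, 8].
Therefore output = [12, 16, 8].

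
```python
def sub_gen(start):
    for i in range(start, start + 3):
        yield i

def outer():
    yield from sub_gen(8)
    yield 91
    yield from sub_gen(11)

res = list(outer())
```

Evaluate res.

Step 1: outer() delegates to sub_gen(8):
  yield 8
  yield 9
  yield 10
Step 2: yield 91
Step 3: Delegates to sub_gen(11):
  yield 11
  yield 12
  yield 13
Therefore res = [8, 9, 10, 91, 11, 12, 13].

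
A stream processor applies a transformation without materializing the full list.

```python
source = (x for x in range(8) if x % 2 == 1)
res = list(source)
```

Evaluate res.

Step 1: Filter range(8) keeping only odd values:
  x=0: even, excluded
  x=1: odd, included
  x=2: even, excluded
  x=3: odd, included
  x=4: even, excluded
  x=5: odd, included
  x=6: even, excluded
  x=7: odd, included
Therefore res = [1, 3, 5, 7].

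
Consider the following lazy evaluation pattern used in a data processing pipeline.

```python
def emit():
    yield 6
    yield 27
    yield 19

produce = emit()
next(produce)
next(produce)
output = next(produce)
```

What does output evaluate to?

Step 1: emit() creates a generator.
Step 2: next(produce) yields 6 (consumed and discarded).
Step 3: next(produce) yields 27 (consumed and discarded).
Step 4: next(produce) yields 19, assigned to output.
Therefore output = 19.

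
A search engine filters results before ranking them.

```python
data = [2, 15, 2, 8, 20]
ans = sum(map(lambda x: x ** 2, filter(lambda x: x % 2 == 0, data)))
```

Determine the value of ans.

Step 1: Filter even numbers from [2, 15, 2, 8, 20]: [2, 2, 8, 20]
Step 2: Square each: [4, 4, 64, 400]
Step 3: Sum = 472.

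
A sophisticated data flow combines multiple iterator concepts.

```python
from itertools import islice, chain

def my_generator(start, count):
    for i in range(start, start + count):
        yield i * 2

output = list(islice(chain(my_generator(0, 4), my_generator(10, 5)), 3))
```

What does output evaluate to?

Step 1: my_generator(0, 4) yields [0, 2, 4, 6].
Step 2: my_generator(10, 5) yields [20, 22, 24, 26, 28].
Step 3: chain concatenates: [0, 2, 4, 6, 20, 22, 24, 26, 28].
Step 4: islice takes first 3: [0, 2, 4].
Therefore output = [0, 2, 4].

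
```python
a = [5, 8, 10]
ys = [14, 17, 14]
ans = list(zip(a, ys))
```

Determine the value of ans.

Step 1: zip pairs elements at same index:
  Index 0: (5, 14)
  Index 1: (8, 17)
  Index 2: (10, 14)
Therefore ans = [(5, 14), (8, 17), (10, 14)].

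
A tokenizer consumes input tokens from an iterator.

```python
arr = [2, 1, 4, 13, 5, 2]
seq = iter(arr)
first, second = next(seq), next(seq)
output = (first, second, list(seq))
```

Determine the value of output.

Step 1: Create iterator over [2, 1, 4, 13, 5, 2].
Step 2: first = 2, second = 1.
Step 3: Remaining elements: [4, 13, 5, 2].
Therefore output = (2, 1, [4, 13, 5, 2]).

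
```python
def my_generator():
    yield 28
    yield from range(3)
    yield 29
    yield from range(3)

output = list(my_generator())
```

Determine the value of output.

Step 1: Trace yields in order:
  yield 28
  yield 0
  yield 1
  yield 2
  yield 29
  yield 0
  yield 1
  yield 2
Therefore output = [28, 0, 1, 2, 29, 0, 1, 2].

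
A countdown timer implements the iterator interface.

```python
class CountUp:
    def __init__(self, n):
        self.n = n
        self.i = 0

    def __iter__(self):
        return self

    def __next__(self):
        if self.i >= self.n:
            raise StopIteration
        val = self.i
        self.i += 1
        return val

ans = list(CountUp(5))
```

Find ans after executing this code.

Step 1: CountUp(5) creates an iterator counting 0 to 4.
Step 2: list() consumes all values: [0, 1, 2, 3, 4].
Therefore ans = [0, 1, 2, 3, 4].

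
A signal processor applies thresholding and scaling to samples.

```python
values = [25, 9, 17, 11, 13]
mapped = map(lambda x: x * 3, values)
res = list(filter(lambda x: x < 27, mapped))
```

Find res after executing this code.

Step 1: Map x * 3:
  25 -> 75
  9 -> 27
  17 -> 51
  11 -> 33
  13 -> 39
Step 2: Filter for < 27:
  75: removed
  27: removed
  51: removed
  33: removed
  39: removed
Therefore res = [].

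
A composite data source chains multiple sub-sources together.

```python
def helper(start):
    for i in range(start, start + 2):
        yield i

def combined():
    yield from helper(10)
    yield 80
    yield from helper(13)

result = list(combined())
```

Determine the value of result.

Step 1: combined() delegates to helper(10):
  yield 10
  yield 11
Step 2: yield 80
Step 3: Delegates to helper(13):
  yield 13
  yield 14
Therefore result = [10, 11, 80, 13, 14].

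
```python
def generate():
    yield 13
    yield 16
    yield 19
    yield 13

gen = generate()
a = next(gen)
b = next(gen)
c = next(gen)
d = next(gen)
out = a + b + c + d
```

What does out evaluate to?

Step 1: Create generator and consume all values:
  a = next(gen) = 13
  b = next(gen) = 16
  c = next(gen) = 19
  d = next(gen) = 13
Step 2: out = 13 + 16 + 19 + 13 = 61.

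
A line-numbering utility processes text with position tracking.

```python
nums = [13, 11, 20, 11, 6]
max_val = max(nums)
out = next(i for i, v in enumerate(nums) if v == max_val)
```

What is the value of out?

Step 1: max([13, 11, 20, 11, 6]) = 20.
Step 2: Find first index where value == 20:
  Index 0: 13 != 20
  Index 1: 11 != 20
  Index 2: 20 == 20, found!
Therefore out = 2.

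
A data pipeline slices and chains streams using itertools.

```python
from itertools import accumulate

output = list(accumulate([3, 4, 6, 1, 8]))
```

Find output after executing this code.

Step 1: accumulate computes running sums:
  + 3 = 3
  + 4 = 7
  + 6 = 13
  + 1 = 14
  + 8 = 22
Therefore output = [3, 7, 13, 14, 22].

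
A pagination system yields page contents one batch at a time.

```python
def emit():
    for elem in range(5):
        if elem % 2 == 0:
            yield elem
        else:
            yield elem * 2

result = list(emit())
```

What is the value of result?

Step 1: For each elem in range(5), yield elem if even, else elem*2:
  elem=0 (even): yield 0
  elem=1 (odd): yield 1*2 = 2
  elem=2 (even): yield 2
  elem=3 (odd): yield 3*2 = 6
  elem=4 (even): yield 4
Therefore result = [0, 2, 2, 6, 4].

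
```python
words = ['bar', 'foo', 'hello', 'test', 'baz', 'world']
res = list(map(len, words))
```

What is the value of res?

Step 1: Map len() to each word:
  'bar' -> 3
  'foo' -> 3
  'hello' -> 5
  'test' -> 4
  'baz' -> 3
  'world' -> 5
Therefore res = [3, 3, 5, 4, 3, 5].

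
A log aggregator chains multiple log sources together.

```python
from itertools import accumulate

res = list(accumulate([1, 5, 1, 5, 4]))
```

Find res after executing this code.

Step 1: accumulate computes running sums:
  + 1 = 1
  + 5 = 6
  + 1 = 7
  + 5 = 12
  + 4 = 16
Therefore res = [1, 6, 7, 12, 16].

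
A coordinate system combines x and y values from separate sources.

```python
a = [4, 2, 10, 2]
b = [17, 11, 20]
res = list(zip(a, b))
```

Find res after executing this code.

Step 1: zip stops at shortest (len(a)=4, len(b)=3):
  Index 0: (4, 17)
  Index 1: (2, 11)
  Index 2: (10, 20)
Step 2: Last element of a (2) has no pair, dropped.
Therefore res = [(4, 17), (2, 11), (10, 20)].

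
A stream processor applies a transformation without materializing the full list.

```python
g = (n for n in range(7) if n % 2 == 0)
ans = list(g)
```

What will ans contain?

Step 1: Filter range(7) keeping only even values:
  n=0: even, included
  n=1: odd, excluded
  n=2: even, included
  n=3: odd, excluded
  n=4: even, included
  n=5: odd, excluded
  n=6: even, included
Therefore ans = [0, 2, 4, 6].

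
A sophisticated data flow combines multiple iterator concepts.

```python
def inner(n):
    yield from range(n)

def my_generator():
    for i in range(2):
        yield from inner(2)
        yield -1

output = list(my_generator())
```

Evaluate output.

Step 1: For each i in range(2):
  i=0: yield from inner(2) -> [0, 1], then yield -1
  i=1: yield from inner(2) -> [0, 1], then yield -1
Therefore output = [0, 1, -1, 0, 1, -1].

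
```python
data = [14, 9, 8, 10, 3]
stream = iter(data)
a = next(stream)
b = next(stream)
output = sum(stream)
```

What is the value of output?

Step 1: Create iterator over [14, 9, 8, 10, 3].
Step 2: a = next() = 14, b = next() = 9.
Step 3: sum() of remaining [8, 10, 3] = 21.
Therefore output = 21.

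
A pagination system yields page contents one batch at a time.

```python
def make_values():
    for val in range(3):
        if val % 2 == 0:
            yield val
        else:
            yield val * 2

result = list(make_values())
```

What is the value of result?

Step 1: For each val in range(3), yield val if even, else val*2:
  val=0 (even): yield 0
  val=1 (odd): yield 1*2 = 2
  val=2 (even): yield 2
Therefore result = [0, 2, 2].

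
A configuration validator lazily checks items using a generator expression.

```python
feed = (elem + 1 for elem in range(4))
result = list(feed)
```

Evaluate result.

Step 1: For each elem in range(4), compute elem+1:
  elem=0: 0+1 = 1
  elem=1: 1+1 = 2
  elem=2: 2+1 = 3
  elem=3: 3+1 = 4
Therefore result = [1, 2, 3, 4].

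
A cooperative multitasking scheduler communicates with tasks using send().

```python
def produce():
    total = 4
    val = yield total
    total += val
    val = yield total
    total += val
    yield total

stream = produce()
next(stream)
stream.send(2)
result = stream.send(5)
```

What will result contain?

Step 1: next() -> yield total=4.
Step 2: send(2) -> val=2, total = 4+2 = 6, yield 6.
Step 3: send(5) -> val=5, total = 6+5 = 11, yield 11.
Therefore result = 11.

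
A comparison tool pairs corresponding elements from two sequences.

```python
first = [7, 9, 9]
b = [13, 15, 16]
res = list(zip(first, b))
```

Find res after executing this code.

Step 1: zip pairs elements at same index:
  Index 0: (7, 13)
  Index 1: (9, 15)
  Index 2: (9, 16)
Therefore res = [(7, 13), (9, 15), (9, 16)].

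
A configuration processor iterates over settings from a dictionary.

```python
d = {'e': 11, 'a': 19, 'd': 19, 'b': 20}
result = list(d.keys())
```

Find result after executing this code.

Step 1: d.keys() returns the dictionary keys in insertion order.
Therefore result = ['e', 'a', 'd', 'b'].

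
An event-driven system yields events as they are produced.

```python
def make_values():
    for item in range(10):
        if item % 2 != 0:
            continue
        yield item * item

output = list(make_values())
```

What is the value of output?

Step 1: Only yield item**2 when item is divisible by 2:
  item=0: 0 % 2 == 0, yield 0**2 = 0
  item=2: 2 % 2 == 0, yield 2**2 = 4
  item=4: 4 % 2 == 0, yield 4**2 = 16
  item=6: 6 % 2 == 0, yield 6**2 = 36
  item=8: 8 % 2 == 0, yield 8**2 = 64
Therefore output = [0, 4, 16, 36, 64].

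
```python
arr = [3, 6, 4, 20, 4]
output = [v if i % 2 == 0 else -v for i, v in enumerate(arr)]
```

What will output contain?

Step 1: For each (i, v), keep v if i is even, negate if odd:
  i=0 (even): keep 3
  i=1 (odd): negate to -6
  i=2 (even): keep 4
  i=3 (odd): negate to -20
  i=4 (even): keep 4
Therefore output = [3, -6, 4, -20, 4].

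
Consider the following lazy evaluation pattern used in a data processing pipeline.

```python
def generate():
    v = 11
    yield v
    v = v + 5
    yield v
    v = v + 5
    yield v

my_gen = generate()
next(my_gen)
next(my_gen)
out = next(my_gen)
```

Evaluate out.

Step 1: Trace through generator execution:
  Yield 1: v starts at 11, yield 11
  Yield 2: v = 11 + 5 = 16, yield 16
  Yield 3: v = 16 + 5 = 21, yield 21
Step 2: First next() gets 11, second next() gets the second value, third next() yields 21.
Therefore out = 21.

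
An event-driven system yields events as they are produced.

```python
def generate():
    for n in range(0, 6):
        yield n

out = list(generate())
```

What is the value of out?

Step 1: The generator yields each value from range(0, 6).
Step 2: list() consumes all yields: [0, 1, 2, 3, 4, 5].
Therefore out = [0, 1, 2, 3, 4, 5].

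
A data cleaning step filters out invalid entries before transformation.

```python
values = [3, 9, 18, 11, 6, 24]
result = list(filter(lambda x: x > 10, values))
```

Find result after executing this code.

Step 1: Filter elements > 10:
  3: removed
  9: removed
  18: kept
  11: kept
  6: removed
  24: kept
Therefore result = [18, 11, 24].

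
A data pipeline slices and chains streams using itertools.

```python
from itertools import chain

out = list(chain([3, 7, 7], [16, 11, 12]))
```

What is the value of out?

Step 1: chain() concatenates iterables: [3, 7, 7] + [16, 11, 12].
Therefore out = [3, 7, 7, 16, 11, 12].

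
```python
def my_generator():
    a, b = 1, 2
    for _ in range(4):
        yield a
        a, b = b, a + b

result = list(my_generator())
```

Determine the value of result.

Step 1: Fibonacci-like sequence starting with a=1, b=2:
  Iteration 1: yield a=1, then a,b = 2,3
  Iteration 2: yield a=2, then a,b = 3,5
  Iteration 3: yield a=3, then a,b = 5,8
  Iteration 4: yield a=5, then a,b = 8,13
Therefore result = [1, 2, 3, 5].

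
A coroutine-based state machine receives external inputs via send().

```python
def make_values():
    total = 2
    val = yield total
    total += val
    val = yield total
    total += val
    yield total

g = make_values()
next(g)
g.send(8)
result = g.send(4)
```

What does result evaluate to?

Step 1: next() -> yield total=2.
Step 2: send(8) -> val=8, total = 2+8 = 10, yield 10.
Step 3: send(4) -> val=4, total = 10+4 = 14, yield 14.
Therefore result = 14.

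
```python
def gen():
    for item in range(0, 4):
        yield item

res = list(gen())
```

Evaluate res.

Step 1: The generator yields each value from range(0, 4).
Step 2: list() consumes all yields: [0, 1, 2, 3].
Therefore res = [0, 1, 2, 3].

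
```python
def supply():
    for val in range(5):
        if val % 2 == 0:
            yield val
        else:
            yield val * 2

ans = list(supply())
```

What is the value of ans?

Step 1: For each val in range(5), yield val if even, else val*2:
  val=0 (even): yield 0
  val=1 (odd): yield 1*2 = 2
  val=2 (even): yield 2
  val=3 (odd): yield 3*2 = 6
  val=4 (even): yield 4
Therefore ans = [0, 2, 2, 6, 4].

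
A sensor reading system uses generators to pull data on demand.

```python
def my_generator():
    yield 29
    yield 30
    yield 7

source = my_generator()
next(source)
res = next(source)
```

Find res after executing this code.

Step 1: my_generator() creates a generator.
Step 2: next(source) yields 29 (consumed and discarded).
Step 3: next(source) yields 30, assigned to res.
Therefore res = 30.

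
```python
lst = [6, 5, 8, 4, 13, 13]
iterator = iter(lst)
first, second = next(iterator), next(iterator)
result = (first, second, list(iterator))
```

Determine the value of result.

Step 1: Create iterator over [6, 5, 8, 4, 13, 13].
Step 2: first = 6, second = 5.
Step 3: Remaining elements: [8, 4, 13, 13].
Therefore result = (6, 5, [8, 4, 13, 13]).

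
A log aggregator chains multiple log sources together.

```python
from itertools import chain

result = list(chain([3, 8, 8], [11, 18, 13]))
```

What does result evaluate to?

Step 1: chain() concatenates iterables: [3, 8, 8] + [11, 18, 13].
Therefore result = [3, 8, 8, 11, 18, 13].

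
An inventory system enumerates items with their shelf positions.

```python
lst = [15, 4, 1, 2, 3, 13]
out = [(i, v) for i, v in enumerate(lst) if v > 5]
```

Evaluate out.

Step 1: Filter enumerate([15, 4, 1, 2, 3, 13]) keeping v > 5:
  (0, 15): 15 > 5, included
  (1, 4): 4 <= 5, excluded
  (2, 1): 1 <= 5, excluded
  (3, 2): 2 <= 5, excluded
  (4, 3): 3 <= 5, excluded
  (5, 13): 13 > 5, included
Therefore out = [(0, 15), (5, 13)].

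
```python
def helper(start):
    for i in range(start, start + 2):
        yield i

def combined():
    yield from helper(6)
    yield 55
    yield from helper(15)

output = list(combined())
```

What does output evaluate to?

Step 1: combined() delegates to helper(6):
  yield 6
  yield 7
Step 2: yield 55
Step 3: Delegates to helper(15):
  yield 15
  yield 16
Therefore output = [6, 7, 55, 15, 16].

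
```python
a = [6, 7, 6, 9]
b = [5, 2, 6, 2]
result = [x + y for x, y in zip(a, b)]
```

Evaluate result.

Step 1: Add corresponding elements:
  6 + 5 = 11
  7 + 2 = 9
  6 + 6 = 12
  9 + 2 = 11
Therefore result = [11, 9, 12, 11].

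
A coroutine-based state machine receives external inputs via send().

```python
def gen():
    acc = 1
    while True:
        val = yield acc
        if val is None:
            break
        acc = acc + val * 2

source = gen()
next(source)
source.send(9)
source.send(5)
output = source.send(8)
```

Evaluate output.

Step 1: next() -> yield acc=1.
Step 2: send(9) -> val=9, acc = 1 + 9*2 = 19, yield 19.
Step 3: send(5) -> val=5, acc = 19 + 5*2 = 29, yield 29.
Step 4: send(8) -> val=8, acc = 29 + 8*2 = 45, yield 45.
Therefore output = 45.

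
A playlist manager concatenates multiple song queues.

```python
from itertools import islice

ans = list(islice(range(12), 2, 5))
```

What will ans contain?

Step 1: islice(range(12), 2, 5) takes elements at indices [2, 5).
Step 2: Elements: [2, 3, 4].
Therefore ans = [2, 3, 4].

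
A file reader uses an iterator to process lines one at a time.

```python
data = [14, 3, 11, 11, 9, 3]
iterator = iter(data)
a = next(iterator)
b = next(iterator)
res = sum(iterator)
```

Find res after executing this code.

Step 1: Create iterator over [14, 3, 11, 11, 9, 3].
Step 2: a = next() = 14, b = next() = 3.
Step 3: sum() of remaining [11, 11, 9, 3] = 34.
Therefore res = 34.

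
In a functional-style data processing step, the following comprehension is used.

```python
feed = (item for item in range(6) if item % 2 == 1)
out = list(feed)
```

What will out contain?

Step 1: Filter range(6) keeping only odd values:
  item=0: even, excluded
  item=1: odd, included
  item=2: even, excluded
  item=3: odd, included
  item=4: even, excluded
  item=5: odd, included
Therefore out = [1, 3, 5].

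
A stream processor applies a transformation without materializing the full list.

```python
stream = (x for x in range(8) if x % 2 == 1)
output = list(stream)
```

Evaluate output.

Step 1: Filter range(8) keeping only odd values:
  x=0: even, excluded
  x=1: odd, included
  x=2: even, excluded
  x=3: odd, included
  x=4: even, excluded
  x=5: odd, included
  x=6: even, excluded
  x=7: odd, included
Therefore output = [1, 3, 5, 7].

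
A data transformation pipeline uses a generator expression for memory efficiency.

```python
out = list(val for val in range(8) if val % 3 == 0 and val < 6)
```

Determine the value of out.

Step 1: Filter range(8) where val % 3 == 0 and val < 6:
  val=0: both conditions met, included
  val=1: excluded (1 % 3 != 0)
  val=2: excluded (2 % 3 != 0)
  val=3: both conditions met, included
  val=4: excluded (4 % 3 != 0)
  val=5: excluded (5 % 3 != 0)
  val=6: excluded (6 >= 6)
  val=7: excluded (7 % 3 != 0, 7 >= 6)
Therefore out = [0, 3].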